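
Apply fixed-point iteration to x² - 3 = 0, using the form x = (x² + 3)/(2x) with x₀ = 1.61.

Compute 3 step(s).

Equation: x² - 3 = 0
Fixed-point form: x = (x² + 3)/(2x)
x₀ = 1.61

x_1 = g(1.610000) = 1.736677
x_2 = g(1.736677) = 1.732057
x_3 = g(1.732057) = 1.732051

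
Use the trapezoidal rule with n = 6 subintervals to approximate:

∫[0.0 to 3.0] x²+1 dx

f(x) = x²+1
a = 0.0, b = 3.0, n = 6
h = (b - a)/n = 0.500000

Trapezoidal rule: (h/2)[f(x₀) + 2f(x₁) + 2f(x₂) + ... + f(xₙ)]

x_0 = 0.0000, f(x_0) = 1.000000, coefficient = 1
x_1 = 0.5000, f(x_1) = 1.250000, coefficient = 2
x_2 = 1.0000, f(x_2) = 2.000000, coefficient = 2
x_3 = 1.5000, f(x_3) = 3.250000, coefficient = 2
x_4 = 2.0000, f(x_4) = 5.000000, coefficient = 2
x_5 = 2.5000, f(x_5) = 7.250000, coefficient = 2
x_6 = 3.0000, f(x_6) = 10.000000, coefficient = 1

I ≈ (0.500000/2) × 48.500000 = 12.125000
Exact value: 12.000000
Error: 0.125000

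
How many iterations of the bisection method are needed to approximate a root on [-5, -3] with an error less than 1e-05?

We need (b-a)/2^n ≤ 1e-05
(-3 - (-5))/2^n ≤ 1e-05
2/2^n ≤ 1e-05
2^n ≥ 200000
n ≥ log₂(200000) = 17.61
n ≥ 18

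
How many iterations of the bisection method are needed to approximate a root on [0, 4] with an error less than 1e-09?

We need (b-a)/2^n ≤ 1e-09
(4 - 0)/2^n ≤ 1e-09
4/2^n ≤ 1e-09
2^n ≥ 4000000000
n ≥ log₂(4000000000) = 31.90
n ≥ 32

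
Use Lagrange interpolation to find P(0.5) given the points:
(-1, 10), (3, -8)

Lagrange interpolation formula:
P(x) = Σ yᵢ × Lᵢ(x)
where Lᵢ(x) = Π_{j≠i} (x - xⱼ)/(xᵢ - xⱼ)

L_0(0.5) = (0.5 - 3)/(-1 - 3) = 0.625000
L_1(0.5) = (0.5 - (-1))/(3 - (-1)) = 0.375000

P(0.5) = 10×L_0(0.5) + (-8)×L_1(0.5)
P(0.5) = 3.250000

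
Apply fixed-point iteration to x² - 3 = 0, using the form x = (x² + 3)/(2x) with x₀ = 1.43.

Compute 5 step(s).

Equation: x² - 3 = 0
Fixed-point form: x = (x² + 3)/(2x)
x₀ = 1.43

x_1 = g(1.430000) = 1.763951
x_2 = g(1.763951) = 1.732339
x_3 = g(1.732339) = 1.732051
x_4 = g(1.732051) = 1.732051
x_5 = g(1.732051) = 1.732051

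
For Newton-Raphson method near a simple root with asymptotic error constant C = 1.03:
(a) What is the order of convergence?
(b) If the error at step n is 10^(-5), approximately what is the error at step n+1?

(a) Newton-Raphson has quadratic (order 2) convergence near simple roots.
    This means |e_{n+1}| ≈ C|e_n|².

(b) With |e_n| = 10^(-5) and C = 1.03:
    |e_{n+1}| ≈ 1.03 × (10^(-5))² = 1.03 × 10^(-10)

(a) 2 (quadratic); (b) |e_{n+1}| ≈ 1.030e-10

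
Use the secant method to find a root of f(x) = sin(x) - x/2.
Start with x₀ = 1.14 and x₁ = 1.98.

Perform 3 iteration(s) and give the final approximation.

f(x) = sin(x) - x/2
x₀ = 1.14, x₁ = 1.98

Secant formula: x_{n+1} = x_n - f(x_n)(x_n - x_{n-1})/(f(x_n) - f(x_{n-1}))

Iteration 1:
  f(1.140000) = 0.338633
  f(1.980000) = -0.072562
  x_2 = 1.980000 - (-0.072562)×(1.980000 - 1.140000)/(-0.072562 - 0.338633)
       = 1.831769
Iteration 2:
  f(1.980000) = -0.072562
  f(1.831769) = 0.050255
  x_3 = 1.831769 - 0.050255×(1.831769 - 1.980000)/(0.050255 - (-0.072562))
       = 1.892423
Iteration 3:
  f(1.831769) = 0.050255
  f(1.892423) = 0.002511
  x_4 = 1.892423 - 0.002511×(1.892423 - 1.831769)/(0.002511 - 0.050255)
       = 1.895613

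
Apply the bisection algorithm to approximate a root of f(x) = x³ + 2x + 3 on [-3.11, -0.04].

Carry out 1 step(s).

f(x) = x³ + 2x + 3
Initial interval: [-3.11, -0.04]

Iteration 1:
  c_1 = (-3.110000 + (-0.040000))/2 = -1.575000
  f(c_1) = f(-1.575000) = -4.056984
  f(a) × f(c) ≥ 0, new interval: [-1.575000, -0.040000]

After 1 iteration(s), the approximation is c_1 = -1.575000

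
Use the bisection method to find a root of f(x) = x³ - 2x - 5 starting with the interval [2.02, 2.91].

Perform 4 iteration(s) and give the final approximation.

f(x) = x³ - 2x - 5
Initial interval: [2.02, 2.91]

Iteration 1:
  c_1 = (2.020000 + 2.910000)/2 = 2.465000
  f(c_1) = f(2.465000) = 5.047895
  f(a) × f(c) < 0, new interval: [2.020000, 2.465000]
Iteration 2:
  c_2 = (2.020000 + 2.465000)/2 = 2.242500
  f(c_2) = f(2.242500) = 1.792098
  f(a) × f(c) < 0, new interval: [2.020000, 2.242500]
Iteration 3:
  c_3 = (2.020000 + 2.242500)/2 = 2.131250
  f(c_3) = f(2.131250) = 0.418120
  f(a) × f(c) < 0, new interval: [2.020000, 2.131250]
Iteration 4:
  c_4 = (2.020000 + 2.131250)/2 = 2.075625
  f(c_4) = f(2.075625) = -0.209003
  f(a) × f(c) ≥ 0, new interval: [2.075625, 2.131250]

After 4 iteration(s), the approximation is c_4 = 2.075625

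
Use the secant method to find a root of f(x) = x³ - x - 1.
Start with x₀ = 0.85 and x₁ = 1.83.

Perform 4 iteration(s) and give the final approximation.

f(x) = x³ - x - 1
x₀ = 0.85, x₁ = 1.83

Secant formula: x_{n+1} = x_n - f(x_n)(x_n - x_{n-1})/(f(x_n) - f(x_{n-1}))

Iteration 1:
  f(0.850000) = -1.235875
  f(1.830000) = 3.298487
  x_2 = 1.830000 - 3.298487×(1.830000 - 0.850000)/(3.298487 - (-1.235875))
       = 1.117106
Iteration 2:
  f(1.830000) = 3.298487
  f(1.117106) = -0.723039
  x_3 = 1.117106 - (-0.723039)×(1.117106 - 1.830000)/(-0.723039 - 3.298487)
       = 1.245279
Iteration 3:
  f(1.117106) = -0.723039
  f(1.245279) = -0.314199
  x_4 = 1.245279 - (-0.314199)×(1.245279 - 1.117106)/(-0.314199 - (-0.723039))
       = 1.343782
Iteration 4:
  f(1.245279) = -0.314199
  f(1.343782) = 0.082752
  x_5 = 1.343782 - 0.082752×(1.343782 - 1.245279)/(0.082752 - (-0.314199))
       = 1.323247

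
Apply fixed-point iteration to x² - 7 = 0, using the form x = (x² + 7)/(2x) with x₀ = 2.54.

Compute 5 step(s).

Equation: x² - 7 = 0
Fixed-point form: x = (x² + 7)/(2x)
x₀ = 2.54

x_1 = g(2.540000) = 2.647953
x_2 = g(2.647953) = 2.645752
x_3 = g(2.645752) = 2.645751
x_4 = g(2.645751) = 2.645751
x_5 = g(2.645751) = 2.645751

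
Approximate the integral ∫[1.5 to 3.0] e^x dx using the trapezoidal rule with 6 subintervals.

f(x) = e^x
a = 1.5, b = 3.0, n = 6
h = (b - a)/n = 0.250000

Trapezoidal rule: (h/2)[f(x₀) + 2f(x₁) + 2f(x₂) + ... + f(xₙ)]

x_0 = 1.5000, f(x_0) = 4.481689, coefficient = 1
x_1 = 1.7500, f(x_1) = 5.754603, coefficient = 2
x_2 = 2.0000, f(x_2) = 7.389056, coefficient = 2
x_3 = 2.2500, f(x_3) = 9.487736, coefficient = 2
x_4 = 2.5000, f(x_4) = 12.182494, coefficient = 2
x_5 = 2.7500, f(x_5) = 15.642632, coefficient = 2
x_6 = 3.0000, f(x_6) = 20.085537, coefficient = 1

I ≈ (0.250000/2) × 125.480267 = 15.685033
Exact value: 15.603848
Error: 0.081186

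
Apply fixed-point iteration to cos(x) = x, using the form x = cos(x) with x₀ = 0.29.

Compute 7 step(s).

Equation: cos(x) = x
Fixed-point form: x = cos(x)
x₀ = 0.29

x_1 = g(0.290000) = 0.958244
x_2 = g(0.958244) = 0.574958
x_3 = g(0.574958) = 0.839215
x_4 = g(0.839215) = 0.668047
x_5 = g(0.668047) = 0.785033
x_6 = g(0.785033) = 0.707365
x_7 = g(0.707365) = 0.760077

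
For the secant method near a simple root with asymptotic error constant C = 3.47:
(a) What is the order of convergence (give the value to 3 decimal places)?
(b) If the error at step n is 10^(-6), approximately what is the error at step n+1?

(a) Secant method has superlinear convergence with order φ = (1+√5)/2 ≈ 1.618.
    This means |e_{n+1}| ≈ C|e_n|^1.618.

(b) With |e_n| = 10^(-6) and C = 3.47:
    |e_{n+1}| ≈ 3.47 × (10^(-6))^1.618 = 3.47 × 10^(-9.71)

(a) ≈ 1.618 (golden ratio); (b) |e_{n+1}| ≈ 6.794e-10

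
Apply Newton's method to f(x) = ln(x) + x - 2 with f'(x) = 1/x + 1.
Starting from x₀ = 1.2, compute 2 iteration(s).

f(x) = ln(x) + x - 2
f'(x) = 1/x + 1
x₀ = 1.2

Newton-Raphson formula: x_{n+1} = x_n - f(x_n)/f'(x_n)

Iteration 1:
  f(1.200000) = -0.617678
  f'(1.200000) = 1.833333
  x_1 = 1.200000 - (-0.617678)/1.833333 = 1.536916
Iteration 2:
  f(1.536916) = -0.033307
  f'(1.536916) = 1.650654
  x_2 = 1.536916 - (-0.033307)/1.650654 = 1.557094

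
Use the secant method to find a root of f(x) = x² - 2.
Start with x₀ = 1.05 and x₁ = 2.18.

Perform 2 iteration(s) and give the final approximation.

f(x) = x² - 2
x₀ = 1.05, x₁ = 2.18

Secant formula: x_{n+1} = x_n - f(x_n)(x_n - x_{n-1})/(f(x_n) - f(x_{n-1}))

Iteration 1:
  f(1.050000) = -0.897500
  f(2.180000) = 2.752400
  x_2 = 2.180000 - 2.752400×(2.180000 - 1.050000)/(2.752400 - (-0.897500))
       = 1.327864
Iteration 2:
  f(2.180000) = 2.752400
  f(1.327864) = -0.236778
  x_3 = 1.327864 - (-0.236778)×(1.327864 - 2.180000)/(-0.236778 - 2.752400)
       = 1.395363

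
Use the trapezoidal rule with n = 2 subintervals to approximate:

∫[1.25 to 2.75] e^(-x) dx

f(x) = e^(-x)
a = 1.25, b = 2.75, n = 2
h = (b - a)/n = 0.750000

Trapezoidal rule: (h/2)[f(x₀) + 2f(x₁) + 2f(x₂) + ... + f(xₙ)]

x_0 = 1.2500, f(x_0) = 0.286505, coefficient = 1
x_1 = 2.0000, f(x_1) = 0.135335, coefficient = 2
x_2 = 2.7500, f(x_2) = 0.063928, coefficient = 1

I ≈ (0.750000/2) × 0.621103 = 0.232914
Exact value: 0.222577
Error: 0.010337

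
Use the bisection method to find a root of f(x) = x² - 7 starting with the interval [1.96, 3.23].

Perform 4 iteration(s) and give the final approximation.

f(x) = x² - 7
Initial interval: [1.96, 3.23]

Iteration 1:
  c_1 = (1.960000 + 3.230000)/2 = 2.595000
  f(c_1) = f(2.595000) = -0.265975
  f(a) × f(c) ≥ 0, new interval: [2.595000, 3.230000]
Iteration 2:
  c_2 = (2.595000 + 3.230000)/2 = 2.912500
  f(c_2) = f(2.912500) = 1.482656
  f(a) × f(c) < 0, new interval: [2.595000, 2.912500]
Iteration 3:
  c_3 = (2.595000 + 2.912500)/2 = 2.753750
  f(c_3) = f(2.753750) = 0.583139
  f(a) × f(c) < 0, new interval: [2.595000, 2.753750]
Iteration 4:
  c_4 = (2.595000 + 2.753750)/2 = 2.674375
  f(c_4) = f(2.674375) = 0.152282
  f(a) × f(c) < 0, new interval: [2.595000, 2.674375]

After 4 iteration(s), the approximation is c_4 = 2.674375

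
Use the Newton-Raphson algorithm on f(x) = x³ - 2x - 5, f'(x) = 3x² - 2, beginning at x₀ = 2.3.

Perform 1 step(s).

f(x) = x³ - 2x - 5
f'(x) = 3x² - 2
x₀ = 2.3

Newton-Raphson formula: x_{n+1} = x_n - f(x_n)/f'(x_n)

Iteration 1:
  f(2.300000) = 2.567000
  f'(2.300000) = 13.870000
  x_1 = 2.300000 - 2.567000/13.870000 = 2.114924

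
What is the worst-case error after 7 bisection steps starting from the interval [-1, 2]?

Bisection error bound: |error| ≤ (b-a)/2^n
|error| ≤ (2 - (-1))/2^7 = 3/2^7
|error| ≤ 0.0234375000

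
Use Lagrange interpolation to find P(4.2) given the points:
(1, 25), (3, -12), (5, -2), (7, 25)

Lagrange interpolation formula:
P(x) = Σ yᵢ × Lᵢ(x)
where Lᵢ(x) = Π_{j≠i} (x - xⱼ)/(xᵢ - xⱼ)

L_0(4.2) = (4.2 - 3)/(1 - 3) × (4.2 - 5)/(1 - 5) × (4.2 - 7)/(1 - 7) = -0.056000
L_1(4.2) = (4.2 - 1)/(3 - 1) × (4.2 - 5)/(3 - 5) × (4.2 - 7)/(3 - 7) = 0.448000
L_2(4.2) = (4.2 - 1)/(5 - 1) × (4.2 - 3)/(5 - 3) × (4.2 - 7)/(5 - 7) = 0.672000
L_3(4.2) = (4.2 - 1)/(7 - 1) × (4.2 - 3)/(7 - 3) × (4.2 - 5)/(7 - 5) = -0.064000

P(4.2) = 25×L_0(4.2) + (-12)×L_1(4.2) + (-2)×L_2(4.2) + 25×L_3(4.2)
P(4.2) = -9.720000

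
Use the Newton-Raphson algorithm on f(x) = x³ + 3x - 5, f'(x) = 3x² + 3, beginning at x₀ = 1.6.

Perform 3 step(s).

f(x) = x³ + 3x - 5
f'(x) = 3x² + 3
x₀ = 1.6

Newton-Raphson formula: x_{n+1} = x_n - f(x_n)/f'(x_n)

Iteration 1:
  f(1.600000) = 3.896000
  f'(1.600000) = 10.680000
  x_1 = 1.600000 - 3.896000/10.680000 = 1.235206
Iteration 2:
  f(1.235206) = 0.590214
  f'(1.235206) = 7.577202
  x_2 = 1.235206 - 0.590214/7.577202 = 1.157313
Iteration 3:
  f(1.157313) = 0.022011
  f'(1.157313) = 7.018118
  x_3 = 1.157313 - 0.022011/7.018118 = 1.154176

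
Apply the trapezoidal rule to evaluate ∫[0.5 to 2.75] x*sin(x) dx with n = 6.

f(x) = x*sin(x)
a = 0.5, b = 2.75, n = 6
h = (b - a)/n = 0.375000

Trapezoidal rule: (h/2)[f(x₀) + 2f(x₁) + 2f(x₂) + ... + f(xₙ)]

x_0 = 0.5000, f(x_0) = 0.239713, coefficient = 1
x_1 = 0.8750, f(x_1) = 0.671601, coefficient = 2
x_2 = 1.2500, f(x_2) = 1.186231, coefficient = 2
x_3 = 1.6250, f(x_3) = 1.622613, coefficient = 2
x_4 = 2.0000, f(x_4) = 1.818595, coefficient = 2
x_5 = 2.3750, f(x_5) = 1.647502, coefficient = 2
x_6 = 2.7500, f(x_6) = 1.049568, coefficient = 1

I ≈ (0.375000/2) × 15.182364 = 2.846693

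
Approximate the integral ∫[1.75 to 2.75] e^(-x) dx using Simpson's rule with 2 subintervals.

f(x) = e^(-x)
a = 1.75, b = 2.75, n = 2
h = (b - a)/n = 0.500000

Simpson's rule: (h/3)[f(x₀) + 4f(x₁) + 2f(x₂) + ... + f(xₙ)]

x_0 = 1.7500, f(x_0) = 0.173774, coefficient = 1
x_1 = 2.2500, f(x_1) = 0.105399, coefficient = 4
x_2 = 2.7500, f(x_2) = 0.063928, coefficient = 1

I ≈ (0.500000/3) × 0.659299 = 0.109883
Exact value: 0.109846
Error: 0.000037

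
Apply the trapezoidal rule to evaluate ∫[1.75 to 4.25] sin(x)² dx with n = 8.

f(x) = sin(x)²
a = 1.75, b = 4.25, n = 8
h = (b - a)/n = 0.312500

Trapezoidal rule: (h/2)[f(x₀) + 2f(x₁) + 2f(x₂) + ... + f(xₙ)]

x_0 = 1.7500, f(x_0) = 0.968228, coefficient = 1
x_1 = 2.0625, f(x_1) = 0.777095, coefficient = 2
x_2 = 2.3750, f(x_2) = 0.481199, coefficient = 2
x_3 = 2.6875, f(x_3) = 0.192411, coefficient = 2
x_4 = 3.0000, f(x_4) = 0.019915, coefficient = 2
x_5 = 3.3125, f(x_5) = 0.028926, coefficient = 2
x_6 = 3.6250, f(x_6) = 0.216038, coefficient = 2
x_7 = 3.9375, f(x_7) = 0.510508, coefficient = 2
x_8 = 4.2500, f(x_8) = 0.801006, coefficient = 1

I ≈ (0.312500/2) × 6.221419 = 0.972097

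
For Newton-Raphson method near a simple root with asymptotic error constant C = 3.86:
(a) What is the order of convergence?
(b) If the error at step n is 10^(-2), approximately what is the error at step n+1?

(a) Newton-Raphson has quadratic (order 2) convergence near simple roots.
    This means |e_{n+1}| ≈ C|e_n|².

(b) With |e_n| = 10^(-2) and C = 3.86:
    |e_{n+1}| ≈ 3.86 × (10^(-2))² = 3.86 × 10^(-4)

(a) 2 (quadratic); (b) |e_{n+1}| ≈ 3.860e-04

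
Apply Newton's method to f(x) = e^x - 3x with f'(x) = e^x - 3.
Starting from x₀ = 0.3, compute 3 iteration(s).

f(x) = e^x - 3x
f'(x) = e^x - 3
x₀ = 0.3

Newton-Raphson formula: x_{n+1} = x_n - f(x_n)/f'(x_n)

Iteration 1:
  f(0.300000) = 0.449859
  f'(0.300000) = -1.650141
  x_1 = 0.300000 - 0.449859/(-1.650141) = 0.572618
Iteration 2:
  f(0.572618) = 0.055048
  f'(0.572618) = -1.227097
  x_2 = 0.572618 - 0.055048/(-1.227097) = 0.617479
Iteration 3:
  f(0.617479) = 0.001811
  f'(0.617479) = -1.145753
  x_3 = 0.617479 - 0.001811/(-1.145753) = 0.619059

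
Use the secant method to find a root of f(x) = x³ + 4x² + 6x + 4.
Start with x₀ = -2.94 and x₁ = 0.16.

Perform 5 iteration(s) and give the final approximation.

f(x) = x³ + 4x² + 6x + 4
x₀ = -2.94, x₁ = 0.16

Secant formula: x_{n+1} = x_n - f(x_n)(x_n - x_{n-1})/(f(x_n) - f(x_{n-1}))

Iteration 1:
  f(-2.940000) = -4.477784
  f(0.160000) = 5.066496
  x_2 = 0.160000 - 5.066496×(0.160000 - (-2.940000))/(5.066496 - (-4.477784))
       = -1.485607
Iteration 2:
  f(0.160000) = 5.066496
  f(-1.485607) = 0.635694
  x_3 = -1.485607 - 0.635694×(-1.485607 - 0.160000)/(0.635694 - 5.066496)
       = -1.721705
Iteration 3:
  f(-1.485607) = 0.635694
  f(-1.721705) = 0.423247
  x_4 = -1.721705 - 0.423247×(-1.721705 - (-1.485607))/(0.423247 - 0.635694)
       = -2.192071
Iteration 4:
  f(-1.721705) = 0.423247
  f(-2.192071) = -0.465010
  x_5 = -2.192071 - (-0.465010)×(-2.192071 - (-1.721705))/(-0.465010 - 0.423247)
       = -1.945831
Iteration 5:
  f(-2.192071) = -0.465010
  f(-1.945831) = 0.102629
  x_6 = -1.945831 - 0.102629×(-1.945831 - (-2.192071))/(0.102629 - (-0.465010))
       = -1.990351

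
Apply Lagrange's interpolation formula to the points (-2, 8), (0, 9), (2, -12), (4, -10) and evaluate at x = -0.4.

Lagrange interpolation formula:
P(x) = Σ yᵢ × Lᵢ(x)
where Lᵢ(x) = Π_{j≠i} (x - xⱼ)/(xᵢ - xⱼ)

L_0(-0.4) = (-0.4 - 0)/(-2 - 0) × (-0.4 - 2)/(-2 - 2) × (-0.4 - 4)/(-2 - 4) = 0.088000
L_1(-0.4) = (-0.4 - (-2))/(0 - (-2)) × (-0.4 - 2)/(0 - 2) × (-0.4 - 4)/(0 - 4) = 1.056000
L_2(-0.4) = (-0.4 - (-2))/(2 - (-2)) × (-0.4 - 0)/(2 - 0) × (-0.4 - 4)/(2 - 4) = -0.176000
L_3(-0.4) = (-0.4 - (-2))/(4 - (-2)) × (-0.4 - 0)/(4 - 0) × (-0.4 - 2)/(4 - 2) = 0.032000

P(-0.4) = 8×L_0(-0.4) + 9×L_1(-0.4) + (-12)×L_2(-0.4) + (-10)×L_3(-0.4)
P(-0.4) = 12.000000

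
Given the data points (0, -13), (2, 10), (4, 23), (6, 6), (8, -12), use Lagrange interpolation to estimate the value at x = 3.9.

Lagrange interpolation formula:
P(x) = Σ yᵢ × Lᵢ(x)
where Lᵢ(x) = Π_{j≠i} (x - xⱼ)/(xᵢ - xⱼ)

L_0(3.9) = (3.9 - 2)/(0 - 2) × (3.9 - 4)/(0 - 4) × (3.9 - 6)/(0 - 6) × (3.9 - 8)/(0 - 8) = -0.004260
L_1(3.9) = (3.9 - 0)/(2 - 0) × (3.9 - 4)/(2 - 4) × (3.9 - 6)/(2 - 6) × (3.9 - 8)/(2 - 8) = 0.034978
L_2(3.9) = (3.9 - 0)/(4 - 0) × (3.9 - 2)/(4 - 2) × (3.9 - 6)/(4 - 6) × (3.9 - 8)/(4 - 8) = 0.996877
L_3(3.9) = (3.9 - 0)/(6 - 0) × (3.9 - 2)/(6 - 2) × (3.9 - 4)/(6 - 4) × (3.9 - 8)/(6 - 8) = -0.031647
L_4(3.9) = (3.9 - 0)/(8 - 0) × (3.9 - 2)/(8 - 2) × (3.9 - 4)/(8 - 4) × (3.9 - 6)/(8 - 6) = 0.004052

P(3.9) = (-13)×L_0(3.9) + 10×L_1(3.9) + 23×L_2(3.9) + 6×L_3(3.9) + (-12)×L_4(3.9)
P(3.9) = 23.094815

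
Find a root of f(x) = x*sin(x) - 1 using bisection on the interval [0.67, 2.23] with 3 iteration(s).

f(x) = x*sin(x) - 1
Initial interval: [0.67, 2.23]

Iteration 1:
  c_1 = (0.670000 + 2.230000)/2 = 1.450000
  f(c_1) = f(1.450000) = 0.439434
  f(a) × f(c) < 0, new interval: [0.670000, 1.450000]
Iteration 2:
  c_2 = (0.670000 + 1.450000)/2 = 1.060000
  f(c_2) = f(1.060000) = -0.075303
  f(a) × f(c) ≥ 0, new interval: [1.060000, 1.450000]
Iteration 3:
  c_3 = (1.060000 + 1.450000)/2 = 1.255000
  f(c_3) = f(1.255000) = 0.192939
  f(a) × f(c) < 0, new interval: [1.060000, 1.255000]

After 3 iteration(s), the approximation is c_3 = 1.255000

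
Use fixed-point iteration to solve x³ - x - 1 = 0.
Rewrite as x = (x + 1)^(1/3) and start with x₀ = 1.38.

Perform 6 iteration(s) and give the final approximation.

Equation: x³ - x - 1 = 0
Fixed-point form: x = (x + 1)^(1/3)
x₀ = 1.38

x_1 = g(1.380000) = 1.335136
x_2 = g(1.335136) = 1.326694
x_3 = g(1.326694) = 1.325093
x_4 = g(1.325093) = 1.324789
x_5 = g(1.324789) = 1.324731
x_6 = g(1.324731) = 1.324721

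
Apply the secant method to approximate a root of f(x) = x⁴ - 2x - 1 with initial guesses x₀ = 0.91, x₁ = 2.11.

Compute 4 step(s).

f(x) = x⁴ - 2x - 1
x₀ = 0.91, x₁ = 2.11

Secant formula: x_{n+1} = x_n - f(x_n)(x_n - x_{n-1})/(f(x_n) - f(x_{n-1}))

Iteration 1:
  f(0.910000) = -2.134250
  f(2.110000) = 14.601194
  x_2 = 2.110000 - 14.601194×(2.110000 - 0.910000)/(14.601194 - (-2.134250))
       = 1.063035
Iteration 2:
  f(2.110000) = 14.601194
  f(1.063035) = -1.849073
  x_3 = 1.063035 - (-1.849073)×(1.063035 - 2.110000)/(-1.849073 - 14.601194)
       = 1.180717
Iteration 3:
  f(1.063035) = -1.849073
  f(1.180717) = -1.417938
  x_4 = 1.180717 - (-1.417938)×(1.180717 - 1.063035)/(-1.417938 - (-1.849073))
       = 1.567758
Iteration 4:
  f(1.180717) = -1.417938
  f(1.567758) = 1.905589
  x_5 = 1.567758 - 1.905589×(1.567758 - 1.180717)/(1.905589 - (-1.417938))
       = 1.345843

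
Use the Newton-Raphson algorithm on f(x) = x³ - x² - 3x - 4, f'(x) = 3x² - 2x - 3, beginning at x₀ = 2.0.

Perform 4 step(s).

f(x) = x³ - x² - 3x - 4
f'(x) = 3x² - 2x - 3
x₀ = 2.0

Newton-Raphson formula: x_{n+1} = x_n - f(x_n)/f'(x_n)

Iteration 1:
  f(2.000000) = -6.000000
  f'(2.000000) = 5.000000
  x_1 = 2.000000 - (-6.000000)/5.000000 = 3.200000
Iteration 2:
  f(3.200000) = 8.928000
  f'(3.200000) = 21.320000
  x_2 = 3.200000 - 8.928000/21.320000 = 2.781238
Iteration 3:
  f(2.781238) = 1.434673
  f'(2.781238) = 14.643382
  x_3 = 2.781238 - 1.434673/14.643382 = 2.683264
Iteration 4:
  f(2.683264) = 0.069551
  f'(2.683264) = 13.233191
  x_4 = 2.683264 - 0.069551/13.233191 = 2.678008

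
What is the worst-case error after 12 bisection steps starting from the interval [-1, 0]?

Bisection error bound: |error| ≤ (b-a)/2^n
|error| ≤ (0 - (-1))/2^12 = 1/2^12
|error| ≤ 0.0002441406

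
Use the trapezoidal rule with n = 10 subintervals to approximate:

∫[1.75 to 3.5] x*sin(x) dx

f(x) = x*sin(x)
a = 1.75, b = 3.5, n = 10
h = (b - a)/n = 0.175000

Trapezoidal rule: (h/2)[f(x₀) + 2f(x₁) + 2f(x₂) + ... + f(xₙ)]

x_0 = 1.7500, f(x_0) = 1.721975, coefficient = 1
x_1 = 1.9250, f(x_1) = 1.805502, coefficient = 2
x_2 = 2.1000, f(x_2) = 1.812740, coefficient = 2
x_3 = 2.2750, f(x_3) = 1.733840, coefficient = 2
x_4 = 2.4500, f(x_4) = 1.562524, coefficient = 2
x_5 = 2.6250, f(x_5) = 1.296541, coefficient = 2
x_6 = 2.8000, f(x_6) = 0.937967, coefficient = 2
x_7 = 2.9750, f(x_7) = 0.493324, coefficient = 2
x_8 = 3.1500, f(x_8) = -0.026483, coefficient = 2
x_9 = 3.3250, f(x_9) = -0.606416, coefficient = 2
x_10 = 3.5000, f(x_10) = -1.227741, coefficient = 1

I ≈ (0.175000/2) × 18.513308 = 1.619914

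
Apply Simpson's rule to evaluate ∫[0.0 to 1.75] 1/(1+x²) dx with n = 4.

f(x) = 1/(1+x²)
a = 0.0, b = 1.75, n = 4
h = (b - a)/n = 0.437500

Simpson's rule: (h/3)[f(x₀) + 4f(x₁) + 2f(x₂) + ... + f(xₙ)]

x_0 = 0.0000, f(x_0) = 1.000000, coefficient = 1
x_1 = 0.4375, f(x_1) = 0.839344, coefficient = 4
x_2 = 0.8750, f(x_2) = 0.566372, coefficient = 2
x_3 = 1.3125, f(x_3) = 0.367288, coefficient = 4
x_4 = 1.7500, f(x_4) = 0.246154, coefficient = 1

I ≈ (0.437500/3) × 7.205428 = 1.050792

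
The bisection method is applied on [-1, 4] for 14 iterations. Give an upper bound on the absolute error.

Bisection error bound: |error| ≤ (b-a)/2^n
|error| ≤ (4 - (-1))/2^14 = 5/2^14
|error| ≤ 0.0003051758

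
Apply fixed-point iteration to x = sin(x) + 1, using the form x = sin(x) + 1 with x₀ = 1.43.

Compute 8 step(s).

Equation: x = sin(x) + 1
Fixed-point form: x = sin(x) + 1
x₀ = 1.43

x_1 = g(1.430000) = 1.990105
x_2 = g(1.990105) = 1.913371
x_3 = g(1.913371) = 1.941893
x_4 = g(1.941893) = 1.931930
x_5 = g(1.931930) = 1.935497
x_6 = g(1.935497) = 1.934231
x_7 = g(1.934231) = 1.934681
x_8 = g(1.934681) = 1.934521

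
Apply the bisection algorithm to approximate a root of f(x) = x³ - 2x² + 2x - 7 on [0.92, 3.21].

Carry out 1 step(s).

f(x) = x³ - 2x² + 2x - 7
Initial interval: [0.92, 3.21]

Iteration 1:
  c_1 = (0.920000 + 3.210000)/2 = 2.065000
  f(c_1) = f(2.065000) = -2.592825
  f(a) × f(c) ≥ 0, new interval: [2.065000, 3.210000]

After 1 iteration(s), the approximation is c_1 = 2.065000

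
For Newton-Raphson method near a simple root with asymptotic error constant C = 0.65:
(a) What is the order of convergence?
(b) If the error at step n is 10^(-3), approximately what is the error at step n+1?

(a) Newton-Raphson has quadratic (order 2) convergence near simple roots.
    This means |e_{n+1}| ≈ C|e_n|².

(b) With |e_n| = 10^(-3) and C = 0.65:
    |e_{n+1}| ≈ 0.65 × (10^(-3))² = 0.65 × 10^(-6)

(a) 2 (quadratic); (b) |e_{n+1}| ≈ 6.500e-07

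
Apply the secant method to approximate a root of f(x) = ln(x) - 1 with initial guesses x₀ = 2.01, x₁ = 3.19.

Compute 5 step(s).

f(x) = ln(x) - 1
x₀ = 2.01, x₁ = 3.19

Secant formula: x_{n+1} = x_n - f(x_n)(x_n - x_{n-1})/(f(x_n) - f(x_{n-1}))

Iteration 1:
  f(2.010000) = -0.301865
  f(3.190000) = 0.160021
  x_2 = 3.190000 - 0.160021×(3.190000 - 2.010000)/(0.160021 - (-0.301865))
       = 2.781188
Iteration 2:
  f(3.190000) = 0.160021
  f(2.781188) = 0.022878
  x_3 = 2.781188 - 0.022878×(2.781188 - 3.190000)/(0.022878 - 0.160021)
       = 2.712990
Iteration 3:
  f(2.781188) = 0.022878
  f(2.712990) = -0.001949
  x_4 = 2.712990 - (-0.001949)×(2.712990 - 2.781188)/(-0.001949 - 0.022878)
       = 2.718343
Iteration 4:
  f(2.712990) = -0.001949
  f(2.718343) = 0.000022
  x_5 = 2.718343 - 0.000022×(2.718343 - 2.712990)/(0.000022 - (-0.001949))
       = 2.718282
Iteration 5:
  f(2.718343) = 0.000022
  f(2.718282) = 0.000000
  x_6 = 2.718282 - 0.000000×(2.718282 - 2.718343)/(0.000000 - 0.000022)
       = 2.718282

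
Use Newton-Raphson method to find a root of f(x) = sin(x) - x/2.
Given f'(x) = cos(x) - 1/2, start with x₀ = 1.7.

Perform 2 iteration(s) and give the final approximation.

f(x) = sin(x) - x/2
f'(x) = cos(x) - 1/2
x₀ = 1.7

Newton-Raphson formula: x_{n+1} = x_n - f(x_n)/f'(x_n)

Iteration 1:
  f(1.700000) = 0.141665
  f'(1.700000) = -0.628844
  x_1 = 1.700000 - 0.141665/(-0.628844) = 1.925278
Iteration 2:
  f(1.925278) = -0.024812
  f'(1.925278) = -0.847104
  x_2 = 1.925278 - (-0.024812)/(-0.847104) = 1.895987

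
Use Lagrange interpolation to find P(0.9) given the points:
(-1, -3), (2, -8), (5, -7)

Lagrange interpolation formula:
P(x) = Σ yᵢ × Lᵢ(x)
where Lᵢ(x) = Π_{j≠i} (x - xⱼ)/(xᵢ - xⱼ)

L_0(0.9) = (0.9 - 2)/(-1 - 2) × (0.9 - 5)/(-1 - 5) = 0.250556
L_1(0.9) = (0.9 - (-1))/(2 - (-1)) × (0.9 - 5)/(2 - 5) = 0.865556
L_2(0.9) = (0.9 - (-1))/(5 - (-1)) × (0.9 - 2)/(5 - 2) = -0.116111

P(0.9) = (-3)×L_0(0.9) + (-8)×L_1(0.9) + (-7)×L_2(0.9)
P(0.9) = -6.863333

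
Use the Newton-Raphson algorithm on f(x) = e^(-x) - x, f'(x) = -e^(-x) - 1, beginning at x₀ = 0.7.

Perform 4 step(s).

f(x) = e^(-x) - x
f'(x) = -e^(-x) - 1
x₀ = 0.7

Newton-Raphson formula: x_{n+1} = x_n - f(x_n)/f'(x_n)

Iteration 1:
  f(0.700000) = -0.203415
  f'(0.700000) = -1.496585
  x_1 = 0.700000 - (-0.203415)/(-1.496585) = 0.564081
Iteration 2:
  f(0.564081) = 0.004802
  f'(0.564081) = -1.568883
  x_2 = 0.564081 - 0.004802/(-1.568883) = 0.567142
Iteration 3:
  f(0.567142) = 0.000003
  f'(0.567142) = -1.567144
  x_3 = 0.567142 - 0.000003/(-1.567144) = 0.567143
Iteration 4:
  f(0.567143) = 0.000000
  f'(0.567143) = -1.567143
  x_4 = 0.567143 - 0.000000/(-1.567143) = 0.567143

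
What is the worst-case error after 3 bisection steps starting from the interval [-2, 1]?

Bisection error bound: |error| ≤ (b-a)/2^n
|error| ≤ (1 - (-2))/2^3 = 3/2^3
|error| ≤ 0.3750000000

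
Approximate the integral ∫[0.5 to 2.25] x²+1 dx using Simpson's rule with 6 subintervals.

f(x) = x²+1
a = 0.5, b = 2.25, n = 6
h = (b - a)/n = 0.291667

Simpson's rule: (h/3)[f(x₀) + 4f(x₁) + 2f(x₂) + ... + f(xₙ)]

x_0 = 0.5000, f(x_0) = 1.250000, coefficient = 1
x_1 = 0.7917, f(x_1) = 1.626736, coefficient = 4
x_2 = 1.0833, f(x_2) = 2.173611, coefficient = 2
x_3 = 1.3750, f(x_3) = 2.890625, coefficient = 4
x_4 = 1.6667, f(x_4) = 3.777778, coefficient = 2
x_5 = 1.9583, f(x_5) = 4.835069, coefficient = 4
x_6 = 2.2500, f(x_6) = 6.062500, coefficient = 1

I ≈ (0.291667/3) × 56.625000 = 5.505208
Exact value: 5.505208
Error: 0.000000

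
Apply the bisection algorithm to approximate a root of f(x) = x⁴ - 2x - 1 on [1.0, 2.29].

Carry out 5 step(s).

f(x) = x⁴ - 2x - 1
Initial interval: [1.0, 2.29]

Iteration 1:
  c_1 = (1.000000 + 2.290000)/2 = 1.645000
  f(c_1) = f(1.645000) = 3.032571
  f(a) × f(c) < 0, new interval: [1.000000, 1.645000]
Iteration 2:
  c_2 = (1.000000 + 1.645000)/2 = 1.322500
  f(c_2) = f(1.322500) = -0.585977
  f(a) × f(c) ≥ 0, new interval: [1.322500, 1.645000]
Iteration 3:
  c_3 = (1.322500 + 1.645000)/2 = 1.483750
  f(c_3) = f(1.483750) = 0.879164
  f(a) × f(c) < 0, new interval: [1.322500, 1.483750]
Iteration 4:
  c_4 = (1.322500 + 1.483750)/2 = 1.403125
  f(c_4) = f(1.403125) = 0.069765
  f(a) × f(c) < 0, new interval: [1.322500, 1.403125]
Iteration 5:
  c_5 = (1.322500 + 1.403125)/2 = 1.362812
  f(c_5) = f(1.362812) = -0.276218
  f(a) × f(c) ≥ 0, new interval: [1.362812, 1.403125]

After 5 iteration(s), the approximation is c_5 = 1.362812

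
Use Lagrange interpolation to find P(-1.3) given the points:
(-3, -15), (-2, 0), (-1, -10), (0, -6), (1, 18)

Lagrange interpolation formula:
P(x) = Σ yᵢ × Lᵢ(x)
where Lᵢ(x) = Π_{j≠i} (x - xⱼ)/(xᵢ - xⱼ)

L_0(-1.3) = (-1.3 - (-2))/(-3 - (-2)) × (-1.3 - (-1))/(-3 - (-1)) × (-1.3 - 0)/(-3 - 0) × (-1.3 - 1)/(-3 - 1) = -0.026163
L_1(-1.3) = (-1.3 - (-3))/(-2 - (-3)) × (-1.3 - (-1))/(-2 - (-1)) × (-1.3 - 0)/(-2 - 0) × (-1.3 - 1)/(-2 - 1) = 0.254150
L_2(-1.3) = (-1.3 - (-3))/(-1 - (-3)) × (-1.3 - (-2))/(-1 - (-2)) × (-1.3 - 0)/(-1 - 0) × (-1.3 - 1)/(-1 - 1) = 0.889525
L_3(-1.3) = (-1.3 - (-3))/(0 - (-3)) × (-1.3 - (-2))/(0 - (-2)) × (-1.3 - (-1))/(0 - (-1)) × (-1.3 - 1)/(0 - 1) = -0.136850
L_4(-1.3) = (-1.3 - (-3))/(1 - (-3)) × (-1.3 - (-2))/(1 - (-2)) × (-1.3 - (-1))/(1 - (-1)) × (-1.3 - 0)/(1 - 0) = 0.019338

P(-1.3) = (-15)×L_0(-1.3) + 0×L_1(-1.3) + (-10)×L_2(-1.3) + (-6)×L_3(-1.3) + 18×L_4(-1.3)
P(-1.3) = -7.333638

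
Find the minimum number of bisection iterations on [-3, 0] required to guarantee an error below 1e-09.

We need (b-a)/2^n ≤ 1e-09
(0 - (-3))/2^n ≤ 1e-09
3/2^n ≤ 1e-09
2^n ≥ 3000000000
n ≥ log₂(3000000000) = 31.48
n ≥ 32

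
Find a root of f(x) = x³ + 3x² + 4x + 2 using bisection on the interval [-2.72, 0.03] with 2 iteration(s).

f(x) = x³ + 3x² + 4x + 2
Initial interval: [-2.72, 0.03]

Iteration 1:
  c_1 = (-2.720000 + 0.030000)/2 = -1.345000
  f(c_1) = f(-1.345000) = -0.386064
  f(a) × f(c) ≥ 0, new interval: [-1.345000, 0.030000]
Iteration 2:
  c_2 = (-1.345000 + 0.030000)/2 = -0.657500
  f(c_2) = f(-0.657500) = 0.382677
  f(a) × f(c) < 0, new interval: [-1.345000, -0.657500]

After 2 iteration(s), the approximation is c_2 = -0.657500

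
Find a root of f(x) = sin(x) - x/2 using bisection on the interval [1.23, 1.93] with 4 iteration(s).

f(x) = sin(x) - x/2
Initial interval: [1.23, 1.93]

Iteration 1:
  c_1 = (1.230000 + 1.930000)/2 = 1.580000
  f(c_1) = f(1.580000) = 0.209958
  f(a) × f(c) ≥ 0, new interval: [1.580000, 1.930000]
Iteration 2:
  c_2 = (1.580000 + 1.930000)/2 = 1.755000
  f(c_2) = f(1.755000) = 0.105582
  f(a) × f(c) ≥ 0, new interval: [1.755000, 1.930000]
Iteration 3:
  c_3 = (1.755000 + 1.930000)/2 = 1.842500
  f(c_3) = f(1.842500) = 0.042065
  f(a) × f(c) ≥ 0, new interval: [1.842500, 1.930000]
Iteration 4:
  c_4 = (1.842500 + 1.930000)/2 = 1.886250
  f(c_4) = f(1.886250) = 0.007531
  f(a) × f(c) ≥ 0, new interval: [1.886250, 1.930000]

After 4 iteration(s), the approximation is c_4 = 1.886250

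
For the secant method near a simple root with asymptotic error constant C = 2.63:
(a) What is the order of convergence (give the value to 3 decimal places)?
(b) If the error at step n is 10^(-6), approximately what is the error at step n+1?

(a) Secant method has superlinear convergence with order φ = (1+√5)/2 ≈ 1.618.
    This means |e_{n+1}| ≈ C|e_n|^1.618.

(b) With |e_n| = 10^(-6) and C = 2.63:
    |e_{n+1}| ≈ 2.63 × (10^(-6))^1.618 = 2.63 × 10^(-9.71)

(a) ≈ 1.618 (golden ratio); (b) |e_{n+1}| ≈ 5.149e-10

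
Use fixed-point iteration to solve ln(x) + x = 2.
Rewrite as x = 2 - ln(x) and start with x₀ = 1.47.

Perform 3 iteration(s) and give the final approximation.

Equation: ln(x) + x = 2
Fixed-point form: x = 2 - ln(x)
x₀ = 1.47

x_1 = g(1.470000) = 1.614738
x_2 = g(1.614738) = 1.520828
x_3 = g(1.520828) = 1.580745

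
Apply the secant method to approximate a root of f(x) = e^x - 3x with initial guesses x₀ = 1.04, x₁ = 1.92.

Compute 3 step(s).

f(x) = e^x - 3x
x₀ = 1.04, x₁ = 1.92

Secant formula: x_{n+1} = x_n - f(x_n)(x_n - x_{n-1})/(f(x_n) - f(x_{n-1}))

Iteration 1:
  f(1.040000) = -0.290783
  f(1.920000) = 1.060958
  x_2 = 1.920000 - 1.060958×(1.920000 - 1.040000)/(1.060958 - (-0.290783))
       = 1.229303
Iteration 2:
  f(1.920000) = 1.060958
  f(1.229303) = -0.269063
  x_3 = 1.229303 - (-0.269063)×(1.229303 - 1.920000)/(-0.269063 - 1.060958)
       = 1.369031
Iteration 3:
  f(1.229303) = -0.269063
  f(1.369031) = -0.175554
  x_4 = 1.369031 - (-0.175554)×(1.369031 - 1.229303)/(-0.175554 - (-0.269063))
       = 1.631355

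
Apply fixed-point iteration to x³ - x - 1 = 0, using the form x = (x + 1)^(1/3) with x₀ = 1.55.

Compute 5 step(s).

Equation: x³ - x - 1 = 0
Fixed-point form: x = (x + 1)^(1/3)
x₀ = 1.55

x_1 = g(1.550000) = 1.366197
x_2 = g(1.366197) = 1.332550
x_3 = g(1.332550) = 1.326204
x_4 = g(1.326204) = 1.325000
x_5 = g(1.325000) = 1.324772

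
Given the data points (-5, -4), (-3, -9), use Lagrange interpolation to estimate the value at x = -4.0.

Lagrange interpolation formula:
P(x) = Σ yᵢ × Lᵢ(x)
where Lᵢ(x) = Π_{j≠i} (x - xⱼ)/(xᵢ - xⱼ)

L_0(-4.0) = (-4.0 - (-3))/(-5 - (-3)) = 0.500000
L_1(-4.0) = (-4.0 - (-5))/(-3 - (-5)) = 0.500000

P(-4.0) = (-4)×L_0(-4.0) + (-9)×L_1(-4.0)
P(-4.0) = -6.500000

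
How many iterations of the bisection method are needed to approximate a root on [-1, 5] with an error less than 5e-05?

We need (b-a)/2^n ≤ 5e-05
(5 - (-1))/2^n ≤ 5e-05
6/2^n ≤ 5e-05
2^n ≥ 120000
n ≥ log₂(120000) = 16.87
n ≥ 17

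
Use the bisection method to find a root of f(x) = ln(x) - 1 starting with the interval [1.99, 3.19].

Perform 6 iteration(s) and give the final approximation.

f(x) = ln(x) - 1
Initial interval: [1.99, 3.19]

Iteration 1:
  c_1 = (1.990000 + 3.190000)/2 = 2.590000
  f(c_1) = f(2.590000) = -0.048342
  f(a) × f(c) ≥ 0, new interval: [2.590000, 3.190000]
Iteration 2:
  c_2 = (2.590000 + 3.190000)/2 = 2.890000
  f(c_2) = f(2.890000) = 0.061257
  f(a) × f(c) < 0, new interval: [2.590000, 2.890000]
Iteration 3:
  c_3 = (2.590000 + 2.890000)/2 = 2.740000
  f(c_3) = f(2.740000) = 0.007958
  f(a) × f(c) < 0, new interval: [2.590000, 2.740000]
Iteration 4:
  c_4 = (2.590000 + 2.740000)/2 = 2.665000
  f(c_4) = f(2.665000) = -0.019796
  f(a) × f(c) ≥ 0, new interval: [2.665000, 2.740000]
Iteration 5:
  c_5 = (2.665000 + 2.740000)/2 = 2.702500
  f(c_5) = f(2.702500) = -0.005823
  f(a) × f(c) ≥ 0, new interval: [2.702500, 2.740000]
Iteration 6:
  c_6 = (2.702500 + 2.740000)/2 = 2.721250
  f(c_6) = f(2.721250) = 0.001091
  f(a) × f(c) < 0, new interval: [2.702500, 2.721250]

After 6 iteration(s), the approximation is c_6 = 2.721250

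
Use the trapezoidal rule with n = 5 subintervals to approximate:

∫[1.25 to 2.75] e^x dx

f(x) = e^x
a = 1.25, b = 2.75, n = 5
h = (b - a)/n = 0.300000

Trapezoidal rule: (h/2)[f(x₀) + 2f(x₁) + 2f(x₂) + ... + f(xₙ)]

x_0 = 1.2500, f(x_0) = 3.490343, coefficient = 1
x_1 = 1.5500, f(x_1) = 4.711470, coefficient = 2
x_2 = 1.8500, f(x_2) = 6.359820, coefficient = 2
x_3 = 2.1500, f(x_3) = 8.584858, coefficient = 2
x_4 = 2.4500, f(x_4) = 11.588347, coefficient = 2
x_5 = 2.7500, f(x_5) = 15.642632, coefficient = 1

I ≈ (0.300000/2) × 81.621964 = 12.243295
Exact value: 12.152289
Error: 0.091006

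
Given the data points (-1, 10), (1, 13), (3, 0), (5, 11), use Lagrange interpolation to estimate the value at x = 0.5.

Lagrange interpolation formula:
P(x) = Σ yᵢ × Lᵢ(x)
where Lᵢ(x) = Π_{j≠i} (x - xⱼ)/(xᵢ - xⱼ)

L_0(0.5) = (0.5 - 1)/(-1 - 1) × (0.5 - 3)/(-1 - 3) × (0.5 - 5)/(-1 - 5) = 0.117188
L_1(0.5) = (0.5 - (-1))/(1 - (-1)) × (0.5 - 3)/(1 - 3) × (0.5 - 5)/(1 - 5) = 1.054688
L_2(0.5) = (0.5 - (-1))/(3 - (-1)) × (0.5 - 1)/(3 - 1) × (0.5 - 5)/(3 - 5) = -0.210938
L_3(0.5) = (0.5 - (-1))/(5 - (-1)) × (0.5 - 1)/(5 - 1) × (0.5 - 3)/(5 - 3) = 0.039062

P(0.5) = 10×L_0(0.5) + 13×L_1(0.5) + 0×L_2(0.5) + 11×L_3(0.5)
P(0.5) = 15.312500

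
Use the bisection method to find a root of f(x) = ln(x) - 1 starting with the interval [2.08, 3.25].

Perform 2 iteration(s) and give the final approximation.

f(x) = ln(x) - 1
Initial interval: [2.08, 3.25]

Iteration 1:
  c_1 = (2.080000 + 3.250000)/2 = 2.665000
  f(c_1) = f(2.665000) = -0.019796
  f(a) × f(c) ≥ 0, new interval: [2.665000, 3.250000]
Iteration 2:
  c_2 = (2.665000 + 3.250000)/2 = 2.957500
  f(c_2) = f(2.957500) = 0.084344
  f(a) × f(c) < 0, new interval: [2.665000, 2.957500]

After 2 iteration(s), the approximation is c_2 = 2.957500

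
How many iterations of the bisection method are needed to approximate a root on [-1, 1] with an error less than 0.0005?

We need (b-a)/2^n ≤ 0.0005
(1 - (-1))/2^n ≤ 0.0005
2/2^n ≤ 0.0005
2^n ≥ 4000
n ≥ log₂(4000) = 11.97
n ≥ 12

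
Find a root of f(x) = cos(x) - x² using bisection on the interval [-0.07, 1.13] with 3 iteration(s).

f(x) = cos(x) - x²
Initial interval: [-0.07, 1.13]

Iteration 1:
  c_1 = (-0.070000 + 1.130000)/2 = 0.530000
  f(c_1) = f(0.530000) = 0.581907
  f(a) × f(c) ≥ 0, new interval: [0.530000, 1.130000]
Iteration 2:
  c_2 = (0.530000 + 1.130000)/2 = 0.830000
  f(c_2) = f(0.830000) = -0.014024
  f(a) × f(c) < 0, new interval: [0.530000, 0.830000]
Iteration 3:
  c_3 = (0.530000 + 0.830000)/2 = 0.680000
  f(c_3) = f(0.680000) = 0.315173
  f(a) × f(c) ≥ 0, new interval: [0.680000, 0.830000]

After 3 iteration(s), the approximation is c_3 = 0.680000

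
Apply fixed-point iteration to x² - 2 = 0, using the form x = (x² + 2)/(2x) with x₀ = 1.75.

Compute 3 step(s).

Equation: x² - 2 = 0
Fixed-point form: x = (x² + 2)/(2x)
x₀ = 1.75

x_1 = g(1.750000) = 1.446429
x_2 = g(1.446429) = 1.414572
x_3 = g(1.414572) = 1.414214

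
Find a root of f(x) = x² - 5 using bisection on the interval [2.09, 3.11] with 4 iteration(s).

f(x) = x² - 5
Initial interval: [2.09, 3.11]

Iteration 1:
  c_1 = (2.090000 + 3.110000)/2 = 2.600000
  f(c_1) = f(2.600000) = 1.760000
  f(a) × f(c) < 0, new interval: [2.090000, 2.600000]
Iteration 2:
  c_2 = (2.090000 + 2.600000)/2 = 2.345000
  f(c_2) = f(2.345000) = 0.499025
  f(a) × f(c) < 0, new interval: [2.090000, 2.345000]
Iteration 3:
  c_3 = (2.090000 + 2.345000)/2 = 2.217500
  f(c_3) = f(2.217500) = -0.082694
  f(a) × f(c) ≥ 0, new interval: [2.217500, 2.345000]
Iteration 4:
  c_4 = (2.217500 + 2.345000)/2 = 2.281250
  f(c_4) = f(2.281250) = 0.204102
  f(a) × f(c) < 0, new interval: [2.217500, 2.281250]

After 4 iteration(s), the approximation is c_4 = 2.281250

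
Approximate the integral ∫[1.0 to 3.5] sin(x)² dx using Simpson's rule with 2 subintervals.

f(x) = sin(x)²
a = 1.0, b = 3.5, n = 2
h = (b - a)/n = 1.250000

Simpson's rule: (h/3)[f(x₀) + 4f(x₁) + 2f(x₂) + ... + f(xₙ)]

x_0 = 1.0000, f(x_0) = 0.708073, coefficient = 1
x_1 = 2.2500, f(x_1) = 0.605398, coefficient = 4
x_2 = 3.5000, f(x_2) = 0.123049, coefficient = 1

I ≈ (1.250000/3) × 3.252714 = 1.355297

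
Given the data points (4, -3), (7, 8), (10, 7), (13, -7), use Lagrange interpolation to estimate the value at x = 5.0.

Lagrange interpolation formula:
P(x) = Σ yᵢ × Lᵢ(x)
where Lᵢ(x) = Π_{j≠i} (x - xⱼ)/(xᵢ - xⱼ)

L_0(5.0) = (5.0 - 7)/(4 - 7) × (5.0 - 10)/(4 - 10) × (5.0 - 13)/(4 - 13) = 0.493827
L_1(5.0) = (5.0 - 4)/(7 - 4) × (5.0 - 10)/(7 - 10) × (5.0 - 13)/(7 - 13) = 0.740741
L_2(5.0) = (5.0 - 4)/(10 - 4) × (5.0 - 7)/(10 - 7) × (5.0 - 13)/(10 - 13) = -0.296296
L_3(5.0) = (5.0 - 4)/(13 - 4) × (5.0 - 7)/(13 - 7) × (5.0 - 10)/(13 - 10) = 0.061728

P(5.0) = (-3)×L_0(5.0) + 8×L_1(5.0) + 7×L_2(5.0) + (-7)×L_3(5.0)
P(5.0) = 1.938272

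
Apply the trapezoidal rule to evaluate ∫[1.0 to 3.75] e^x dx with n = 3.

f(x) = e^x
a = 1.0, b = 3.75, n = 3
h = (b - a)/n = 0.916667

Trapezoidal rule: (h/2)[f(x₀) + 2f(x₁) + 2f(x₂) + ... + f(xₙ)]

x_0 = 1.0000, f(x_0) = 2.718282, coefficient = 1
x_1 = 1.9167, f(x_1) = 6.798260, coefficient = 2
x_2 = 2.8333, f(x_2) = 17.002040, coefficient = 2
x_3 = 3.7500, f(x_3) = 42.521082, coefficient = 1

I ≈ (0.916667/2) × 92.839963 = 42.551650
Exact value: 39.802800
Error: 2.748850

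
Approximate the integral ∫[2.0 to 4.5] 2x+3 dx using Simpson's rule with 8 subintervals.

f(x) = 2x+3
a = 2.0, b = 4.5, n = 8
h = (b - a)/n = 0.312500

Simpson's rule: (h/3)[f(x₀) + 4f(x₁) + 2f(x₂) + ... + f(xₙ)]

x_0 = 2.0000, f(x_0) = 7.000000, coefficient = 1
x_1 = 2.3125, f(x_1) = 7.625000, coefficient = 4
x_2 = 2.6250, f(x_2) = 8.250000, coefficient = 2
x_3 = 2.9375, f(x_3) = 8.875000, coefficient = 4
x_4 = 3.2500, f(x_4) = 9.500000, coefficient = 2
x_5 = 3.5625, f(x_5) = 10.125000, coefficient = 4
x_6 = 3.8750, f(x_6) = 10.750000, coefficient = 2
x_7 = 4.1875, f(x_7) = 11.375000, coefficient = 4
x_8 = 4.5000, f(x_8) = 12.000000, coefficient = 1

I ≈ (0.312500/3) × 228.000000 = 23.750000
Exact value: 23.750000
Error: 0.000000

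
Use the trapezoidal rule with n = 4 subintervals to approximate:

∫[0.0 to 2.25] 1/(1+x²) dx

f(x) = 1/(1+x²)
a = 0.0, b = 2.25, n = 4
h = (b - a)/n = 0.562500

Trapezoidal rule: (h/2)[f(x₀) + 2f(x₁) + 2f(x₂) + ... + f(xₙ)]

x_0 = 0.0000, f(x_0) = 1.000000, coefficient = 1
x_1 = 0.5625, f(x_1) = 0.759644, coefficient = 2
x_2 = 1.1250, f(x_2) = 0.441379, coefficient = 2
x_3 = 1.6875, f(x_3) = 0.259898, coefficient = 2
x_4 = 2.2500, f(x_4) = 0.164948, coefficient = 1

I ≈ (0.562500/2) × 4.086792 = 1.149410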